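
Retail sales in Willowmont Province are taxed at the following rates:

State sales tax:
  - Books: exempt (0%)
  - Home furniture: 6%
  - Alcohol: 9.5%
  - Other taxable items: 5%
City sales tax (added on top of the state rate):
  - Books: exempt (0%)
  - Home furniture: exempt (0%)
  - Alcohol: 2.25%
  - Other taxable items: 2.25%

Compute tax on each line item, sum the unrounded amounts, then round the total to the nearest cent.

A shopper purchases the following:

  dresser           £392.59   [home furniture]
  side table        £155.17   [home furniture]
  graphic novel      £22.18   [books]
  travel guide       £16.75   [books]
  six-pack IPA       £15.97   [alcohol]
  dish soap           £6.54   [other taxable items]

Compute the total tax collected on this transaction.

£35.22

Dresser £392.59: home furniture → 6% + 0% city = 6% → £23.5554
Side table £155.17: home furniture → 6% + 0% city = 6% → £9.3102
Graphic novel £22.18: books → 0% + 0% city = 0% → £0.00
Travel guide £16.75: books → 0% + 0% city = 0% → £0.00
Six-pack IPA £15.97: alcohol → 9.5% + 2.25% city = 11.75% → £1.876475
Dish soap £6.54: other taxable items → 5% + 2.25% city = 7.25% → £0.47415
Unrounded tax sum = £35.216225 → £35.22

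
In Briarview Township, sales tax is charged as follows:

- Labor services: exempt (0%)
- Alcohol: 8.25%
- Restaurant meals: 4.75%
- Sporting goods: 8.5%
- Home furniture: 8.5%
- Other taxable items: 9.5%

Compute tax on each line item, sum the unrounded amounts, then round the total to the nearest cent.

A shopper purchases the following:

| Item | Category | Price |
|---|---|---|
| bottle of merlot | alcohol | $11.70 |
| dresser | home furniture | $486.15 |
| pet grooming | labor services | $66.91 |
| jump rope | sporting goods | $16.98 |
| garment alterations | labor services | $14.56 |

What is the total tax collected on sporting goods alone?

$1.44

Jump rope $16.98: sporting goods → 8.5% → $1.4433
Tax on sporting goods: unrounded sum = $1.4433 → $1.44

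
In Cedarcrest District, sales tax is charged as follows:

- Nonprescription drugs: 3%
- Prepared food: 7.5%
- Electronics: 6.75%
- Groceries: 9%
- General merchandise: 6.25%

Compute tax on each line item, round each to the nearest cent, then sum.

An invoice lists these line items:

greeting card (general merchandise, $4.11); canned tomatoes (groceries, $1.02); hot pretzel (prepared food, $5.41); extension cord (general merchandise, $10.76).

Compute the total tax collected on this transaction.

Greeting card $4.11: general merchandise → 6.25% → $0.26
Canned tomatoes $1.02: groceries → 9% → $0.09
Hot pretzel $5.41: prepared food → 7.5% → $0.41
Extension cord $10.76: general merchandise → 6.25% → $0.67
Total tax = $0.26 + $0.09 + $0.41 + $0.67 = $1.43

$1.43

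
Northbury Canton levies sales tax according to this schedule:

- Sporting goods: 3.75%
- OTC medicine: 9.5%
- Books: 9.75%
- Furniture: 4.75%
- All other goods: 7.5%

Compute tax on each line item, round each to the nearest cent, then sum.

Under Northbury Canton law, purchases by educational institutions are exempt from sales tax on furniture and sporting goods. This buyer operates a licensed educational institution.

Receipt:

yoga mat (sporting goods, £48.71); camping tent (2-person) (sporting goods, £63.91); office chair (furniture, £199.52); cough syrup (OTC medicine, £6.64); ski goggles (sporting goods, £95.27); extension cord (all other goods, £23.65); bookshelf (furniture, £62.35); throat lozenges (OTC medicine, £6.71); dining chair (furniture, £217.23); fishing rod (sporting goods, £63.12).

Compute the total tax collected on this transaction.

Yoga mat £48.71: sporting goods, buyer-exempt → 0% → £0.00
Camping tent (2-person) £63.91: sporting goods, buyer-exempt → 0% → £0.00
Office chair £199.52: furniture, buyer-exempt → 0% → £0.00
Cough syrup £6.64: OTC medicine → 9.5% → £0.63
Ski goggles £95.27: sporting goods, buyer-exempt → 0% → £0.00
Extension cord £23.65: all other goods → 7.5% → £1.77
Bookshelf £62.35: furniture, buyer-exempt → 0% → £0.00
Throat lozenges £6.71: OTC medicine → 9.5% → £0.64
Dining chair £217.23: furniture, buyer-exempt → 0% → £0.00
Fishing rod £63.12: sporting goods, buyer-exempt → 0% → £0.00
Total tax = £0.63 + £1.77 + £0.64 = £3.04

£3.04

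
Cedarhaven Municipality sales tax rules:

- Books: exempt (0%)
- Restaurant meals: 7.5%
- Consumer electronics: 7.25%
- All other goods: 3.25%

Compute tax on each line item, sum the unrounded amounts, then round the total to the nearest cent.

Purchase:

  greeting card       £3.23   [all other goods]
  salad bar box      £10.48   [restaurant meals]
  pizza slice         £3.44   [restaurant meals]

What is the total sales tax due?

Greeting card £3.23: all other goods → 3.25% → £0.104975
Salad bar box £10.48: restaurant meals → 7.5% → £0.786
Pizza slice £3.44: restaurant meals → 7.5% → £0.258
Unrounded tax sum = £1.148975 → £1.15

£1.15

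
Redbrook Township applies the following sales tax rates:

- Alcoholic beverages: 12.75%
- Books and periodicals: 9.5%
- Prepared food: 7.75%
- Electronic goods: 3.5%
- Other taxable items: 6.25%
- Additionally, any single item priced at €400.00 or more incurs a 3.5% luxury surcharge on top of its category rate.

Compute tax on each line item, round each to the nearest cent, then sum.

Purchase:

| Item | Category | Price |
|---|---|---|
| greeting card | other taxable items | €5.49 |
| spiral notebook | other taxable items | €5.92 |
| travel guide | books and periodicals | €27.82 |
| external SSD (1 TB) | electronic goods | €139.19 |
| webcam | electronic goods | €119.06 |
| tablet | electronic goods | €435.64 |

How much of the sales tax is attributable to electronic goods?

€39.53

External SSD (1 TB) €139.19: electronic goods → 3.5% → €4.87
Webcam €119.06: electronic goods → 3.5% → €4.17
Tablet €435.64: electronic goods → 3.5% + 3.5% surcharge = 7% → €30.49
Tax on electronic goods = €4.87 + €4.17 + €30.49 = €39.53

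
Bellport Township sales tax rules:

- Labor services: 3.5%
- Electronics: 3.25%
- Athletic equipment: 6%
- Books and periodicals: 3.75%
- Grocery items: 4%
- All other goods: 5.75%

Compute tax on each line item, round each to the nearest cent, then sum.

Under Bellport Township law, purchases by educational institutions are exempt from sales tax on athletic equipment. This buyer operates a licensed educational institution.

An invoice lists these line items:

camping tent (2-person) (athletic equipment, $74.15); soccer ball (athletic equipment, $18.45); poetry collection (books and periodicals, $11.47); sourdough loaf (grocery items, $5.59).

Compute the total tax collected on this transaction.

$0.65

Camping tent (2-person) $74.15: athletic equipment, buyer-exempt → 0% → $0.00
Soccer ball $18.45: athletic equipment, buyer-exempt → 0% → $0.00
Poetry collection $11.47: books and periodicals → 3.75% → $0.43
Sourdough loaf $5.59: grocery items → 4% → $0.22
Total tax = $0.43 + $0.22 = $0.65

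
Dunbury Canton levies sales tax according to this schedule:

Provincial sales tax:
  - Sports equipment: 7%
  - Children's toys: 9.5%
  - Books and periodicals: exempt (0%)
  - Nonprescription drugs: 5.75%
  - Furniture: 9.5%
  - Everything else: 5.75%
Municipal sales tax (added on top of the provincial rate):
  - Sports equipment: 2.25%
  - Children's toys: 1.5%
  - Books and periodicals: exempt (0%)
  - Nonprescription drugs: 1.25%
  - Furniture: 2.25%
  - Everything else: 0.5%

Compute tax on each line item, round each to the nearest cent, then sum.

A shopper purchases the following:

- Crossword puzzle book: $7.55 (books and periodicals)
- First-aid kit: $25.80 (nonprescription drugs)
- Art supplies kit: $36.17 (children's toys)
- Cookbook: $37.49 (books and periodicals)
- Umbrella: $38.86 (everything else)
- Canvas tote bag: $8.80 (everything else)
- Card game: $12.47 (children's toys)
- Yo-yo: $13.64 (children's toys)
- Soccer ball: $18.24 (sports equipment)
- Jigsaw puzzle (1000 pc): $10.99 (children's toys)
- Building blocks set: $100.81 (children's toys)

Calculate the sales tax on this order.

Crossword puzzle book $7.55: books and periodicals → 0% + 0% municipal = 0% → $0.00
First-aid kit $25.80: nonprescription drugs → 5.75% + 1.25% municipal = 7% → $1.81
Art supplies kit $36.17: children's toys → 9.5% + 1.5% municipal = 11% → $3.98
Cookbook $37.49: books and periodicals → 0% + 0% municipal = 0% → $0.00
Umbrella $38.86: everything else → 5.75% + 0.5% municipal = 6.25% → $2.43
Canvas tote bag $8.80: everything else → 5.75% + 0.5% municipal = 6.25% → $0.55
Card game $12.47: children's toys → 9.5% + 1.5% municipal = 11% → $1.37
Yo-yo $13.64: children's toys → 9.5% + 1.5% municipal = 11% → $1.50
Soccer ball $18.24: sports equipment → 7% + 2.25% municipal = 9.25% → $1.69
Jigsaw puzzle (1000 pc) $10.99: children's toys → 9.5% + 1.5% municipal = 11% → $1.21
Building blocks set $100.81: children's toys → 9.5% + 1.5% municipal = 11% → $11.09
Total tax = $1.81 + $3.98 + $2.43 + $0.55 + $1.37 + $1.50 + $1.69 + $1.21 + $11.09 = $25.63

$25.63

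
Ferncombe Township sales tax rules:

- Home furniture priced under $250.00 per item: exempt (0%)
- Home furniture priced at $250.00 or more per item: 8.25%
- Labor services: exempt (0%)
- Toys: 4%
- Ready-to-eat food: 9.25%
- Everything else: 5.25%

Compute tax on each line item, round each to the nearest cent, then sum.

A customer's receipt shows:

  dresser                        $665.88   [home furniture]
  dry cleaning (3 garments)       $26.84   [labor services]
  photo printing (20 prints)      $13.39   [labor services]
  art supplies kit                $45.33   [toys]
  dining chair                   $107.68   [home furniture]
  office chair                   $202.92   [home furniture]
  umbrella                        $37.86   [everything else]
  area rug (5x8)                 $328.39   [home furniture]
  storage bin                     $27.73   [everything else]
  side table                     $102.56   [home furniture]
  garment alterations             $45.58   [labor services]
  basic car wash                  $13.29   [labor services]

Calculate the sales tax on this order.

$87.29

Dresser $665.88: home furniture, $250.00 or more → 8.25% → $54.94
Dry cleaning (3 garments) $26.84: labor services → 0% → $0.00
Photo printing (20 prints) $13.39: labor services → 0% → $0.00
Art supplies kit $45.33: toys → 4% → $1.81
Dining chair $107.68: home furniture, under $250.00 → 0% → $0.00
Office chair $202.92: home furniture, under $250.00 → 0% → $0.00
Umbrella $37.86: everything else → 5.25% → $1.99
Area rug (5x8) $328.39: home furniture, $250.00 or more → 8.25% → $27.09
Storage bin $27.73: everything else → 5.25% → $1.46
Side table $102.56: home furniture, under $250.00 → 0% → $0.00
Garment alterations $45.58: labor services → 0% → $0.00
Basic car wash $13.29: labor services → 0% → $0.00
Total tax = $54.94 + $1.81 + $1.99 + $27.09 + $1.46 = $87.29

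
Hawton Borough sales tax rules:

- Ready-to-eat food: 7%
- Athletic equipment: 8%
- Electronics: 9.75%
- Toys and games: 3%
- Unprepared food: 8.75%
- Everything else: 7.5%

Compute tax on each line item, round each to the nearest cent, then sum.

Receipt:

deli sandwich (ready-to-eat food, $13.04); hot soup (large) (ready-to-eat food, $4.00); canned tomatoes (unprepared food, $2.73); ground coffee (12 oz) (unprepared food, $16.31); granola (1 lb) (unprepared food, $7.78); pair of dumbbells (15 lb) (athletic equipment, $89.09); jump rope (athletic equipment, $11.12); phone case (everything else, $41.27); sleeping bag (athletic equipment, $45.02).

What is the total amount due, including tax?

$248.62

Deli sandwich $13.04: ready-to-eat food → 7% → $0.91
Hot soup (large) $4.00: ready-to-eat food → 7% → $0.28
Canned tomatoes $2.73: unprepared food → 8.75% → $0.24
Ground coffee (12 oz) $16.31: unprepared food → 8.75% → $1.43
Granola (1 lb) $7.78: unprepared food → 8.75% → $0.68
Pair of dumbbells (15 lb) $89.09: athletic equipment → 8% → $7.13
Jump rope $11.12: athletic equipment → 8% → $0.89
Phone case $41.27: everything else → 7.5% → $3.10
Sleeping bag $45.02: athletic equipment → 8% → $3.60
Subtotal = $230.36; tax = $18.26; total due = $248.62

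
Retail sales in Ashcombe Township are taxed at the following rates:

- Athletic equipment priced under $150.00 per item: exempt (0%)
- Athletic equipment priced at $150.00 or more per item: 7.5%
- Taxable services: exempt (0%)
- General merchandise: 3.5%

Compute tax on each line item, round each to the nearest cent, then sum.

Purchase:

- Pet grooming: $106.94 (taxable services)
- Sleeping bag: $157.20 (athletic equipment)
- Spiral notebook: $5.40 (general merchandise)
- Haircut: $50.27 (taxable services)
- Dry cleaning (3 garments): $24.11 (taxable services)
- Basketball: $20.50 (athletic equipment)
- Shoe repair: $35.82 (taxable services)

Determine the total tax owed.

Pet grooming $106.94: taxable services → 0% → $0.00
Sleeping bag $157.20: athletic equipment, $150.00 or more → 7.5% → $11.79
Spiral notebook $5.40: general merchandise → 3.5% → $0.19
Haircut $50.27: taxable services → 0% → $0.00
Dry cleaning (3 garments) $24.11: taxable services → 0% → $0.00
Basketball $20.50: athletic equipment, under $150.00 → 0% → $0.00
Shoe repair $35.82: taxable services → 0% → $0.00
Total tax = $11.79 + $0.19 = $11.98

$11.98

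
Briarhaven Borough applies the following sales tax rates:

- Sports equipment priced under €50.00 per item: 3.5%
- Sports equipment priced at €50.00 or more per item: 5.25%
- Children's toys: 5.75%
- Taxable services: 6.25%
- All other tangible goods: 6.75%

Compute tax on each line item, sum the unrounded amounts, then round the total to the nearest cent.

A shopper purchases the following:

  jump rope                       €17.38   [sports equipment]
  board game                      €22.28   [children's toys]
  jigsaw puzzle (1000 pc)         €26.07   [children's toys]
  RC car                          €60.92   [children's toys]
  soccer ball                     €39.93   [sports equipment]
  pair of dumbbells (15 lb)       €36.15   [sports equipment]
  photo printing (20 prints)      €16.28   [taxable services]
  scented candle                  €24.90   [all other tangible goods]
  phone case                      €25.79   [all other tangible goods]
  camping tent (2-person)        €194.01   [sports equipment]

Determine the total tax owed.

Jump rope €17.38: sports equipment, under €50.00 → 3.5% → €0.6083
Board game €22.28: children's toys → 5.75% → €1.2811
Jigsaw puzzle (1000 pc) €26.07: children's toys → 5.75% → €1.499025
RC car €60.92: children's toys → 5.75% → €3.5029
Soccer ball €39.93: sports equipment, under €50.00 → 3.5% → €1.39755
Pair of dumbbells (15 lb) €36.15: sports equipment, under €50.00 → 3.5% → €1.26525
Photo printing (20 prints) €16.28: taxable services → 6.25% → €1.0175
Scented candle €24.90: all other tangible goods → 6.75% → €1.68075
Phone case €25.79: all other tangible goods → 6.75% → €1.740825
Camping tent (2-person) €194.01: sports equipment, €50.00 or more → 5.25% → €10.185525
Unrounded tax sum = €24.178725 → €24.18

€24.18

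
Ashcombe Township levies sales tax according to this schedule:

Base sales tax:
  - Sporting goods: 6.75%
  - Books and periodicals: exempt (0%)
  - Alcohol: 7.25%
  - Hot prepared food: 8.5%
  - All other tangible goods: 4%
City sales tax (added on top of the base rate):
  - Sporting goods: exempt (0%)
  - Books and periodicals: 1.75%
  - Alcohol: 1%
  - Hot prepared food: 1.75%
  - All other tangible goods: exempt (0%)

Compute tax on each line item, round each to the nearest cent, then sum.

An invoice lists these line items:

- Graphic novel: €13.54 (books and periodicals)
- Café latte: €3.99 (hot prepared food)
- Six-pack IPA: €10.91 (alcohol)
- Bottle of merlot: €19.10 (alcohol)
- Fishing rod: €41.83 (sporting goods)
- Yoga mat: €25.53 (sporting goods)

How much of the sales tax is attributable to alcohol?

Six-pack IPA €10.91: alcohol → 7.25% + 1% city = 8.25% → €0.90
Bottle of merlot €19.10: alcohol → 7.25% + 1% city = 8.25% → €1.58
Tax on alcohol = €0.90 + €1.58 = €2.48

€2.48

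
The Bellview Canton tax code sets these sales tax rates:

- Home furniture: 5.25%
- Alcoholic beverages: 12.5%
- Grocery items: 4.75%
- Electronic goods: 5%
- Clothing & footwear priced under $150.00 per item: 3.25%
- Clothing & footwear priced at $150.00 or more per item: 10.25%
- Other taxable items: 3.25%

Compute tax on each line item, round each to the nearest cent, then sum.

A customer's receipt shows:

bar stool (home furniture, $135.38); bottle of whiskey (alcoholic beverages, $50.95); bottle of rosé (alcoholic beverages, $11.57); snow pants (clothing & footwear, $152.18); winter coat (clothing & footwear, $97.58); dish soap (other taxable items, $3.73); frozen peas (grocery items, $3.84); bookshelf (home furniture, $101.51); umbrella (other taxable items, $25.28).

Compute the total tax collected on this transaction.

$40.15

Bar stool $135.38: home furniture → 5.25% → $7.11
Bottle of whiskey $50.95: alcoholic beverages → 12.5% → $6.37
Bottle of rosé $11.57: alcoholic beverages → 12.5% → $1.45
Snow pants $152.18: clothing & footwear, $150.00 or more → 10.25% → $15.60
Winter coat $97.58: clothing & footwear, under $150.00 → 3.25% → $3.17
Dish soap $3.73: other taxable items → 3.25% → $0.12
Frozen peas $3.84: grocery items → 4.75% → $0.18
Bookshelf $101.51: home furniture → 5.25% → $5.33
Umbrella $25.28: other taxable items → 3.25% → $0.82
Total tax = $7.11 + $6.37 + $1.45 + $15.60 + $3.17 + $0.12 + $0.18 + $5.33 + $0.82 = $40.15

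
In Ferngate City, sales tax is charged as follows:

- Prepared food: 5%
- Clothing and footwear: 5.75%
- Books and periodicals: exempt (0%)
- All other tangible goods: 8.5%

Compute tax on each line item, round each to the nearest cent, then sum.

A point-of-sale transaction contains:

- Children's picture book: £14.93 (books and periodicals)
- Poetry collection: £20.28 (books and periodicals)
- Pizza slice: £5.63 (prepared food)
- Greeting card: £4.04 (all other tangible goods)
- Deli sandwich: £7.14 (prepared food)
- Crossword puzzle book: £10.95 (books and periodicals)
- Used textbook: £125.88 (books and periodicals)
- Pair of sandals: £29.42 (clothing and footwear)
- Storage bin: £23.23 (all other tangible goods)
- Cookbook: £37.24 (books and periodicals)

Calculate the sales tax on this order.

£4.64

Children's picture book £14.93: books and periodicals → 0% → £0.00
Poetry collection £20.28: books and periodicals → 0% → £0.00
Pizza slice £5.63: prepared food → 5% → £0.28
Greeting card £4.04: all other tangible goods → 8.5% → £0.34
Deli sandwich £7.14: prepared food → 5% → £0.36
Crossword puzzle book £10.95: books and periodicals → 0% → £0.00
Used textbook £125.88: books and periodicals → 0% → £0.00
Pair of sandals £29.42: clothing and footwear → 5.75% → £1.69
Storage bin £23.23: all other tangible goods → 8.5% → £1.97
Cookbook £37.24: books and periodicals → 0% → £0.00
Total tax = £0.28 + £0.34 + £0.36 + £1.69 + £1.97 = £4.64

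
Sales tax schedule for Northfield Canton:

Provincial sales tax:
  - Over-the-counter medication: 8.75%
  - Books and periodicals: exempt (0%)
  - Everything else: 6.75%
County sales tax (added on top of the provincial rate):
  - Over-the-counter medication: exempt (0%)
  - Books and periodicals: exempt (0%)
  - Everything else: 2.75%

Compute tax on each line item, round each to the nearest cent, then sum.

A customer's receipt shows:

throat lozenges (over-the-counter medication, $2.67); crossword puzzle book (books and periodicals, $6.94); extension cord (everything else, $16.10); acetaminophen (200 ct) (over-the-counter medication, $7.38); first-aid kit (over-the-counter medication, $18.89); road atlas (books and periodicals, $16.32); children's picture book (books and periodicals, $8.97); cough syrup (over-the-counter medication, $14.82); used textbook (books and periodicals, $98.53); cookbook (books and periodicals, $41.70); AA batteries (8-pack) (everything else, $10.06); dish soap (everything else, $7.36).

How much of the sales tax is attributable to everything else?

$3.19

Extension cord $16.10: everything else → 6.75% + 2.75% county = 9.5% → $1.53
AA batteries (8-pack) $10.06: everything else → 6.75% + 2.75% county = 9.5% → $0.96
Dish soap $7.36: everything else → 6.75% + 2.75% county = 9.5% → $0.70
Tax on everything else = $1.53 + $0.96 + $0.70 = $3.19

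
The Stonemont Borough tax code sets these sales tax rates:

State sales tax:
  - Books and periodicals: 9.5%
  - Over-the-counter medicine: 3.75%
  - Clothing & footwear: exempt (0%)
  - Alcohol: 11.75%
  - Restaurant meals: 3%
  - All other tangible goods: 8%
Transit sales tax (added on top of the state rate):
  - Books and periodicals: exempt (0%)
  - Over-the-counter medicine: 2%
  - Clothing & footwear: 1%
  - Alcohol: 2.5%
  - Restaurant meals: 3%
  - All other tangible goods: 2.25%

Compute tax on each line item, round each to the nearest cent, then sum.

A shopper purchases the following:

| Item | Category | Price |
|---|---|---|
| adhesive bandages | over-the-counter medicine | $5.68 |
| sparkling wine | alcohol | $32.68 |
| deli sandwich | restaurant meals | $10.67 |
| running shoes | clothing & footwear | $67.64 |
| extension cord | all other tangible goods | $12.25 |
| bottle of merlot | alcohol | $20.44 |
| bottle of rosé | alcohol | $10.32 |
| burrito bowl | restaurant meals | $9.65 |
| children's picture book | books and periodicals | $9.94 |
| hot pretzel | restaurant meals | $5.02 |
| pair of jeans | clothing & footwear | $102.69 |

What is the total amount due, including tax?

$301.78

Adhesive bandages $5.68: over-the-counter medicine → 3.75% + 2% transit = 5.75% → $0.33
Sparkling wine $32.68: alcohol → 11.75% + 2.5% transit = 14.25% → $4.66
Deli sandwich $10.67: restaurant meals → 3% + 3% transit = 6% → $0.64
Running shoes $67.64: clothing & footwear → 0% + 1% transit = 1% → $0.68
Extension cord $12.25: all other tangible goods → 8% + 2.25% transit = 10.25% → $1.26
Bottle of merlot $20.44: alcohol → 11.75% + 2.5% transit = 14.25% → $2.91
Bottle of rosé $10.32: alcohol → 11.75% + 2.5% transit = 14.25% → $1.47
Burrito bowl $9.65: restaurant meals → 3% + 3% transit = 6% → $0.58
Children's picture book $9.94: books and periodicals → 9.5% + 0% transit = 9.5% → $0.94
Hot pretzel $5.02: restaurant meals → 3% + 3% transit = 6% → $0.30
Pair of jeans $102.69: clothing & footwear → 0% + 1% transit = 1% → $1.03
Subtotal = $286.98; tax = $14.80; total due = $301.78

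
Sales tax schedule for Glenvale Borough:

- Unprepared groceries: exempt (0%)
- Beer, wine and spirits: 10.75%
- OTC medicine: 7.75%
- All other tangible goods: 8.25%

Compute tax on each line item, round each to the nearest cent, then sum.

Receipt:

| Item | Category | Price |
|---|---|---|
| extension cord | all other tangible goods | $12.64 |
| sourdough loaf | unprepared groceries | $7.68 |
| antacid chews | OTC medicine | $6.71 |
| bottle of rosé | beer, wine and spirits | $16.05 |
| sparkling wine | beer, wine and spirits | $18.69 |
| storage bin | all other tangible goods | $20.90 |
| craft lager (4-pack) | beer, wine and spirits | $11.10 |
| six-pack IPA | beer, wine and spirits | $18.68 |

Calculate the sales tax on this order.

$10.22

Extension cord $12.64: all other tangible goods → 8.25% → $1.04
Sourdough loaf $7.68: unprepared groceries → 0% → $0.00
Antacid chews $6.71: OTC medicine → 7.75% → $0.52
Bottle of rosé $16.05: beer, wine and spirits → 10.75% → $1.73
Sparkling wine $18.69: beer, wine and spirits → 10.75% → $2.01
Storage bin $20.90: all other tangible goods → 8.25% → $1.72
Craft lager (4-pack) $11.10: beer, wine and spirits → 10.75% → $1.19
Six-pack IPA $18.68: beer, wine and spirits → 10.75% → $2.01
Total tax = $1.04 + $0.52 + $1.73 + $2.01 + $1.72 + $1.19 + $2.01 = $10.22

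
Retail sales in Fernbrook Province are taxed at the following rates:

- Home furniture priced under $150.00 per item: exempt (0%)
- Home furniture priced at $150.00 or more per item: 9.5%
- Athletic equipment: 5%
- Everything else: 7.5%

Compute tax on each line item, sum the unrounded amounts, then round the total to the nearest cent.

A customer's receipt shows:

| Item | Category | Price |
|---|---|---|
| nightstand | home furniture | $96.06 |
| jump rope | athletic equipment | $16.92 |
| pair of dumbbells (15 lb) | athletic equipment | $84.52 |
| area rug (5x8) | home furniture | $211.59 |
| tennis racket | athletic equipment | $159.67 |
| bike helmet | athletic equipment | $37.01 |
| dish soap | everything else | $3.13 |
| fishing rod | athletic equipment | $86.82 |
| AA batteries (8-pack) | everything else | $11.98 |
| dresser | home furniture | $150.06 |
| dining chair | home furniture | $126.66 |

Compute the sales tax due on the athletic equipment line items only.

$19.25

Jump rope $16.92: athletic equipment → 5% → $0.846
Pair of dumbbells (15 lb) $84.52: athletic equipment → 5% → $4.226
Tennis racket $159.67: athletic equipment → 5% → $7.9835
Bike helmet $37.01: athletic equipment → 5% → $1.8505
Fishing rod $86.82: athletic equipment → 5% → $4.341
Tax on athletic equipment: unrounded sum = $19.247 → $19.25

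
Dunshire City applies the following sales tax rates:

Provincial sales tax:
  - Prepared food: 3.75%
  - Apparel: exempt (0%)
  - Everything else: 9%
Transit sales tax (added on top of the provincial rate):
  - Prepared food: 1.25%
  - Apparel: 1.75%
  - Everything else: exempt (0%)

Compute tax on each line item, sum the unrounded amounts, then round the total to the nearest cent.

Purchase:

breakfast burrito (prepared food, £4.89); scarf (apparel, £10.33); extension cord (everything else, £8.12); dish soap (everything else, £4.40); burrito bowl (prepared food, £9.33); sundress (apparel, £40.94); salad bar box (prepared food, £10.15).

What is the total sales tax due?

Breakfast burrito £4.89: prepared food → 3.75% + 1.25% transit = 5% → £0.2445
Scarf £10.33: apparel → 0% + 1.75% transit = 1.75% → £0.180775
Extension cord £8.12: everything else → 9% + 0% transit = 9% → £0.7308
Dish soap £4.40: everything else → 9% + 0% transit = 9% → £0.396
Burrito bowl £9.33: prepared food → 3.75% + 1.25% transit = 5% → £0.4665
Sundress £40.94: apparel → 0% + 1.75% transit = 1.75% → £0.71645
Salad bar box £10.15: prepared food → 3.75% + 1.25% transit = 5% → £0.5075
Unrounded tax sum = £3.242525 → £3.24

£3.24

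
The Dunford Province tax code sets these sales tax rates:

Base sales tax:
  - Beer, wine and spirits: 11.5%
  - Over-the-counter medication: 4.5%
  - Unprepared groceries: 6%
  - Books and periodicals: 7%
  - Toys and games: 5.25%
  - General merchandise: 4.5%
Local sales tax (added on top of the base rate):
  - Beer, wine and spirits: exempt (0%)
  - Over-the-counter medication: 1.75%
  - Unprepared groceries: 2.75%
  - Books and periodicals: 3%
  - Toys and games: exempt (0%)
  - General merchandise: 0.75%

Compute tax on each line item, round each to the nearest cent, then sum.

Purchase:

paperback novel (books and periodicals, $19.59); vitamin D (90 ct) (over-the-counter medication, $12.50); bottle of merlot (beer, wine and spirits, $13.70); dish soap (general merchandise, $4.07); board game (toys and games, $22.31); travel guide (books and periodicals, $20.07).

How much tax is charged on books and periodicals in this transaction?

Paperback novel $19.59: books and periodicals → 7% + 3% local = 10% → $1.96
Travel guide $20.07: books and periodicals → 7% + 3% local = 10% → $2.01
Tax on books and periodicals = $1.96 + $2.01 = $3.97

$3.97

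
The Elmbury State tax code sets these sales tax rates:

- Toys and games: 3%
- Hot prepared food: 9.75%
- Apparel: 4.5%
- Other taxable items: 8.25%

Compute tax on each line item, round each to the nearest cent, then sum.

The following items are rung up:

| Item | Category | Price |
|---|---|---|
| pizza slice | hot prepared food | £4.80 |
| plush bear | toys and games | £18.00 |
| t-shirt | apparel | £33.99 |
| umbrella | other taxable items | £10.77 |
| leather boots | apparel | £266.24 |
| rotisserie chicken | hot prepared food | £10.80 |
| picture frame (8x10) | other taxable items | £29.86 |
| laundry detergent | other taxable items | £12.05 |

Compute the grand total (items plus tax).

£406.42

Pizza slice £4.80: hot prepared food → 9.75% → £0.47
Plush bear £18.00: toys and games → 3% → £0.54
T-shirt £33.99: apparel → 4.5% → £1.53
Umbrella £10.77: other taxable items → 8.25% → £0.89
Leather boots £266.24: apparel → 4.5% → £11.98
Rotisserie chicken £10.80: hot prepared food → 9.75% → £1.05
Picture frame (8x10) £29.86: other taxable items → 8.25% → £2.46
Laundry detergent £12.05: other taxable items → 8.25% → £0.99
Subtotal = £386.51; tax = £19.91; total due = £406.42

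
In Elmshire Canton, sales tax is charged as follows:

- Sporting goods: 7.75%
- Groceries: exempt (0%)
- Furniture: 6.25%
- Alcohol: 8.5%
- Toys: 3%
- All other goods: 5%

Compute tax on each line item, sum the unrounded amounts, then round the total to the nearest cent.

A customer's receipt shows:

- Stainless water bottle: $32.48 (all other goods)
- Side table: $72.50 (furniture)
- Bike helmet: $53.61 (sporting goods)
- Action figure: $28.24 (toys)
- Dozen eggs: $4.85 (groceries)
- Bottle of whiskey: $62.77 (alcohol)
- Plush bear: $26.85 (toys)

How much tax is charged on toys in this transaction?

$1.65

Action figure $28.24: toys → 3% → $0.8472
Plush bear $26.85: toys → 3% → $0.8055
Tax on toys: unrounded sum = $1.6527 → $1.65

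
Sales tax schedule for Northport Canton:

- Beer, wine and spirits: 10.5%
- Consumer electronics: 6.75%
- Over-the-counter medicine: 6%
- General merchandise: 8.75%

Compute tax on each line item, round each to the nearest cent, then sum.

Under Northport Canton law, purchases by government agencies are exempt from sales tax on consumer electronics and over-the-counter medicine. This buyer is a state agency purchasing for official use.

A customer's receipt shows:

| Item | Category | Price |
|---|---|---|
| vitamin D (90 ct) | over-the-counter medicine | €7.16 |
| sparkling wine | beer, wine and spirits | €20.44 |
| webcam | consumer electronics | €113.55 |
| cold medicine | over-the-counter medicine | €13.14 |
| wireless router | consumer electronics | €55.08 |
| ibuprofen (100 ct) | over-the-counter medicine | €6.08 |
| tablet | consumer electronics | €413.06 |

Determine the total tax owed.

€2.15

Vitamin D (90 ct) €7.16: over-the-counter medicine, buyer-exempt → 0% → €0.00
Sparkling wine €20.44: beer, wine and spirits → 10.5% → €2.15
Webcam €113.55: consumer electronics, buyer-exempt → 0% → €0.00
Cold medicine €13.14: over-the-counter medicine, buyer-exempt → 0% → €0.00
Wireless router €55.08: consumer electronics, buyer-exempt → 0% → €0.00
Ibuprofen (100 ct) €6.08: over-the-counter medicine, buyer-exempt → 0% → €0.00
Tablet €413.06: consumer electronics, buyer-exempt → 0% → €0.00
Total tax = €2.15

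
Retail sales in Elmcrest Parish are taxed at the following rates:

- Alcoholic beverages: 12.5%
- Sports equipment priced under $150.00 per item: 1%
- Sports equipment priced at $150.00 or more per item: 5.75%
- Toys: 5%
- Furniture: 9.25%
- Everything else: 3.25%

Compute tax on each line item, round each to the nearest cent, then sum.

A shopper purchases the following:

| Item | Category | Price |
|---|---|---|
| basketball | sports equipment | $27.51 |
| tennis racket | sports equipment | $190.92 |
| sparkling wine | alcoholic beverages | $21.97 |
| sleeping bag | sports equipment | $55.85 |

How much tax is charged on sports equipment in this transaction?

Basketball $27.51: sports equipment, under $150.00 → 1% → $0.28
Tennis racket $190.92: sports equipment, $150.00 or more → 5.75% → $10.98
Sleeping bag $55.85: sports equipment, under $150.00 → 1% → $0.56
Tax on sports equipment = $0.28 + $10.98 + $0.56 = $11.82

$11.82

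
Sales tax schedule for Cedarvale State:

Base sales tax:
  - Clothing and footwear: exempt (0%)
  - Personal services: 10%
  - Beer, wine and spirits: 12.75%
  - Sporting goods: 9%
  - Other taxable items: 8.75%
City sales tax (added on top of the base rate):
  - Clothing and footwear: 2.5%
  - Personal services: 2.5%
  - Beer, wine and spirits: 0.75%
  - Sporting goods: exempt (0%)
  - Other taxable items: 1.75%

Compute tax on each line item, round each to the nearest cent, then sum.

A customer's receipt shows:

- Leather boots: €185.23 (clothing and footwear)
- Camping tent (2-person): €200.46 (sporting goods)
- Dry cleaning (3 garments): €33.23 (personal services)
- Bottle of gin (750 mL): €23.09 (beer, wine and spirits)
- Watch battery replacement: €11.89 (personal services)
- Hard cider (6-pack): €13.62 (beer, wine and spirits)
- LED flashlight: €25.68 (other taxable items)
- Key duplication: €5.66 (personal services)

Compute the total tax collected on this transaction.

Leather boots €185.23: clothing and footwear → 0% + 2.5% city = 2.5% → €4.63
Camping tent (2-person) €200.46: sporting goods → 9% + 0% city = 9% → €18.04
Dry cleaning (3 garments) €33.23: personal services → 10% + 2.5% city = 12.5% → €4.15
Bottle of gin (750 mL) €23.09: beer, wine and spirits → 12.75% + 0.75% city = 13.5% → €3.12
Watch battery replacement €11.89: personal services → 10% + 2.5% city = 12.5% → €1.49
Hard cider (6-pack) €13.62: beer, wine and spirits → 12.75% + 0.75% city = 13.5% → €1.84
LED flashlight €25.68: other taxable items → 8.75% + 1.75% city = 10.5% → €2.70
Key duplication €5.66: personal services → 10% + 2.5% city = 12.5% → €0.71
Total tax = €4.63 + €18.04 + €4.15 + €3.12 + €1.49 + €1.84 + €2.70 + €0.71 = €36.68

€36.68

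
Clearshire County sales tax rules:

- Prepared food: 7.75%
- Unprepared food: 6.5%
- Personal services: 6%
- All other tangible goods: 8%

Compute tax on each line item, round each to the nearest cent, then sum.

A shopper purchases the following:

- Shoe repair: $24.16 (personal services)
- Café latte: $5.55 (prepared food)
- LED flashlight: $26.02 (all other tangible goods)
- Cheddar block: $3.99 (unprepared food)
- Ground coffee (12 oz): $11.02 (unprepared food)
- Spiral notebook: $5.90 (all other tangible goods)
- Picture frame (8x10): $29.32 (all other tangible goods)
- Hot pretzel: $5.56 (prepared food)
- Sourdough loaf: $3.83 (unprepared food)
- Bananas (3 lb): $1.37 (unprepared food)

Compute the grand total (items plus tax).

Shoe repair $24.16: personal services → 6% → $1.45
Café latte $5.55: prepared food → 7.75% → $0.43
LED flashlight $26.02: all other tangible goods → 8% → $2.08
Cheddar block $3.99: unprepared food → 6.5% → $0.26
Ground coffee (12 oz) $11.02: unprepared food → 6.5% → $0.72
Spiral notebook $5.90: all other tangible goods → 8% → $0.47
Picture frame (8x10) $29.32: all other tangible goods → 8% → $2.35
Hot pretzel $5.56: prepared food → 7.75% → $0.43
Sourdough loaf $3.83: unprepared food → 6.5% → $0.25
Bananas (3 lb) $1.37: unprepared food → 6.5% → $0.09
Subtotal = $116.72; tax = $8.53; total due = $125.25

$125.25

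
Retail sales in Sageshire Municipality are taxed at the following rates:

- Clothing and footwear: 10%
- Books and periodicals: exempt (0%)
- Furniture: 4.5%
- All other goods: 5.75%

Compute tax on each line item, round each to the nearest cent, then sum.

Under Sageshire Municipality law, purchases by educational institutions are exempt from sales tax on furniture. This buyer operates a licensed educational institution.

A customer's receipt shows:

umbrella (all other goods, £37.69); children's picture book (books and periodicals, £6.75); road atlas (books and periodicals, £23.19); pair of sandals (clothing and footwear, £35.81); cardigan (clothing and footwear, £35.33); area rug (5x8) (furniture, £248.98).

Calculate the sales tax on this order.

Umbrella £37.69: all other goods → 5.75% → £2.17
Children's picture book £6.75: books and periodicals → 0% → £0.00
Road atlas £23.19: books and periodicals → 0% → £0.00
Pair of sandals £35.81: clothing and footwear → 10% → £3.58
Cardigan £35.33: clothing and footwear → 10% → £3.53
Area rug (5x8) £248.98: furniture, buyer-exempt → 0% → £0.00
Total tax = £2.17 + £3.58 + £3.53 = £9.28

£9.28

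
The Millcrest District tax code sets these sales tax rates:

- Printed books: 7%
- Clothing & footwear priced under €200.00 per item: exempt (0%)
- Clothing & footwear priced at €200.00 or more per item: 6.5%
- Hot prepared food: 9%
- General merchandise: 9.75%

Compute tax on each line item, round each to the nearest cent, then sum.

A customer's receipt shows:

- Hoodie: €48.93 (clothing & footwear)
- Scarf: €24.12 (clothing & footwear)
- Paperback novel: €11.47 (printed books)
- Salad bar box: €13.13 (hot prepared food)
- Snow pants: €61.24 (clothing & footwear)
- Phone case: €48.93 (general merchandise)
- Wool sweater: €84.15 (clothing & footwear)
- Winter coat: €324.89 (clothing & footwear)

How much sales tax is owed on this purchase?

Hoodie €48.93: clothing & footwear, under €200.00 → 0% → €0.00
Scarf €24.12: clothing & footwear, under €200.00 → 0% → €0.00
Paperback novel €11.47: printed books → 7% → €0.80
Salad bar box €13.13: hot prepared food → 9% → €1.18
Snow pants €61.24: clothing & footwear, under €200.00 → 0% → €0.00
Phone case €48.93: general merchandise → 9.75% → €4.77
Wool sweater €84.15: clothing & footwear, under €200.00 → 0% → €0.00
Winter coat €324.89: clothing & footwear, €200.00 or more → 6.5% → €21.12
Total tax = €0.80 + €1.18 + €4.77 + €21.12 = €27.87

€27.87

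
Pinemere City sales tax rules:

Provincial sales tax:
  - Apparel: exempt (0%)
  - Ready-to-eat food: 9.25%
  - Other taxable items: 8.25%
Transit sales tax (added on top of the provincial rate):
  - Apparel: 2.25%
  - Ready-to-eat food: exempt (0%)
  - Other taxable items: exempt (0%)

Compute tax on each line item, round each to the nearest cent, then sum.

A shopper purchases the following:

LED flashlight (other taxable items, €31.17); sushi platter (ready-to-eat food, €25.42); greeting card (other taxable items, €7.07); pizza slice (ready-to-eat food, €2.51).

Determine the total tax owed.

LED flashlight €31.17: other taxable items → 8.25% + 0% transit = 8.25% → €2.57
Sushi platter €25.42: ready-to-eat food → 9.25% + 0% transit = 9.25% → €2.35
Greeting card €7.07: other taxable items → 8.25% + 0% transit = 8.25% → €0.58
Pizza slice €2.51: ready-to-eat food → 9.25% + 0% transit = 9.25% → €0.23
Total tax = €2.57 + €2.35 + €0.58 + €0.23 = €5.73

€5.73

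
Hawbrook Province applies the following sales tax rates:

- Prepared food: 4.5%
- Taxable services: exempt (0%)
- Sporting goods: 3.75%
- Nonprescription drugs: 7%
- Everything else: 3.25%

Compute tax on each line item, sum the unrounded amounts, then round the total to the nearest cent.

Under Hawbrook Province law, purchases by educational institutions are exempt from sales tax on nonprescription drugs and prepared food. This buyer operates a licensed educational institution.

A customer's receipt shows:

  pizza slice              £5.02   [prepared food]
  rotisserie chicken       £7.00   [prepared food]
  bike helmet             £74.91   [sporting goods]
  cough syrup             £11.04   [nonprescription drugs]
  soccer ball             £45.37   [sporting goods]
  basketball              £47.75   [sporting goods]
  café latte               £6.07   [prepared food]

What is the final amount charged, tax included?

£203.46

Pizza slice £5.02: prepared food, buyer-exempt → 0% → £0.00
Rotisserie chicken £7.00: prepared food, buyer-exempt → 0% → £0.00
Bike helmet £74.91: sporting goods → 3.75% → £2.809125
Cough syrup £11.04: nonprescription drugs, buyer-exempt → 0% → £0.00
Soccer ball £45.37: sporting goods → 3.75% → £1.701375
Basketball £47.75: sporting goods → 3.75% → £1.790625
Café latte £6.07: prepared food, buyer-exempt → 0% → £0.00
Subtotal = £197.16; unrounded tax = £6.301125 → £6.30; total due = £203.46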